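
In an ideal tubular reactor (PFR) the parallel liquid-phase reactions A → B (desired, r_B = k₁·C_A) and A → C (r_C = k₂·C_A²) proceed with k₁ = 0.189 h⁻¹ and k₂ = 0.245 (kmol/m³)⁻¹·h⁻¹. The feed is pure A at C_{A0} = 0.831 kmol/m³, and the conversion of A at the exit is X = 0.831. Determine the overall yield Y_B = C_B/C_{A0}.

0.523

C_A = C_{A0}(1−X) = 0.1404 kmol/m³.
Along a PFR/batch, dC_B/dC_A = −r_B/(r_B+r_C) = −k₁/(k₁+k₂·C_A).
Integrating from C_{A0} to C_A: C_B = (0.189/0.245)·ln[(0.189+0.245·0.831)/(0.189+0.245·0.140)] = 0.7714·ln(0.3926/0.2234) = 0.4349 kmol/m³.
Y_B = C_B/C_{A0} = 0.4349/0.831 = 0.523.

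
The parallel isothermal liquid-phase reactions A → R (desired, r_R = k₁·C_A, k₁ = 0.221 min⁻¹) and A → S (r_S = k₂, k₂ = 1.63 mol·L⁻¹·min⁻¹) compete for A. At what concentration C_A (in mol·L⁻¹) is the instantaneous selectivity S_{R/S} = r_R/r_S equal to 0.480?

S_{R/S} = (k₁/k₂)·C_A ⇒ C_A = S·k₂/k₁.
= 0.480×1.63/0.221 = 3.54 mol·L⁻¹.

3.54 mol·L⁻¹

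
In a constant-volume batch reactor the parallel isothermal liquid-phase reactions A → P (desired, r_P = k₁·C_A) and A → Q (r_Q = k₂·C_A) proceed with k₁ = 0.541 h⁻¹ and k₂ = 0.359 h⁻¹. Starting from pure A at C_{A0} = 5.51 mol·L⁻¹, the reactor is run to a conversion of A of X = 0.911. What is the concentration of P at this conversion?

3.02 mol·L⁻¹

C_A = C_{A0}(1−X) = 0.4904 mol·L⁻¹.
Both paths are first order in A, so the instantaneous fraction to P is constant: dC_P/d(−C_A) = k₁/(k₁+k₂) = 0.6011.
C_P = 0.6011·(C_{A0}−C_A) = 0.6011×5.020 = 3.02 mol·L⁻¹.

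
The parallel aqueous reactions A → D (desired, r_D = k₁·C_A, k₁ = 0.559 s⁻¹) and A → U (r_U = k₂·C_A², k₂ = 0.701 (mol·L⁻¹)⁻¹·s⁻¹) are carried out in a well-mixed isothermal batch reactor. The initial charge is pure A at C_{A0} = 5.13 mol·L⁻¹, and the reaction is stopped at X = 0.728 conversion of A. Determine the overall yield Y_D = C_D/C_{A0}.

C_A = C_{A0}(1−X) = 1.395 mol·L⁻¹.
Along a PFR/batch, dC_D/dC_A = −r_D/(r_D+r_U) = −k₁/(k₁+k₂·C_A).
Integrating from C_{A0} to C_A: C_D = (0.559/0.701)·ln[(0.559+0.701·5.13)/(0.559+0.701·1.40)] = 0.7974·ln(4.155/1.537) = 0.7930 mol·L⁻¹.
Y_D = C_D/C_{A0} = 0.7930/5.13 = 0.155.

0.155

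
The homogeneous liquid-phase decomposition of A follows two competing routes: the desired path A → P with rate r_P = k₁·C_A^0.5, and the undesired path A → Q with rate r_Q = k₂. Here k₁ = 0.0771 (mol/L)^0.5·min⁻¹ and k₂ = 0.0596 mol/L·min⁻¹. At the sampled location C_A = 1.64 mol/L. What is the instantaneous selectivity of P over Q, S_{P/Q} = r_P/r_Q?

S_{P/Q} = r_P/r_Q = (k₁·C_A^0.5)/(k₂) = (k₁/k₂)·C_A^0.5.
= (0.0771×1.640^0.5) / (0.0596) = 0.09874/0.05960 = 1.66.
Since the desired path is higher order in A, keeping C_A high (PFR or concentrated feed) favours P.

1.66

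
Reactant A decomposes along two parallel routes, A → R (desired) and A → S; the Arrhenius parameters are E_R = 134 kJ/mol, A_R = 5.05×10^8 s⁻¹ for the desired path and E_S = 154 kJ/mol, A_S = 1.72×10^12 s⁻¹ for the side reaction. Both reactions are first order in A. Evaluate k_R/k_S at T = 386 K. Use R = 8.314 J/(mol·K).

Since both paths have the same order in A, the concentration cancels and S_{R/S} = k_R/k_S = (A_R/A_S)·exp[(E_S−E_R)/(RT)].
(E_S−E_R)/(RT) = (154−134)×10³/(8.314×386) = 20000/3209 = 6.232.
k_R/k_S = (5.05×10^8/1.72×10^12)·exp(6.232) = 2.936×10^-4 × 508.8 = 0.149.
Since E_R < E_S, lowering the temperature improves selectivity toward R.

0.149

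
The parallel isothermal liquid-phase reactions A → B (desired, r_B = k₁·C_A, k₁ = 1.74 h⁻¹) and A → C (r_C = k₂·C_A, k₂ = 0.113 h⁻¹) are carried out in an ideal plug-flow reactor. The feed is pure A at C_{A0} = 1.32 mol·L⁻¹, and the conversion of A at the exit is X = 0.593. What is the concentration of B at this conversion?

0.735 mol·L⁻¹

C_A = C_{A0}(1−X) = 0.5372 mol·L⁻¹.
Both paths are first order in A, so the instantaneous fraction to B is constant: dC_B/d(−C_A) = k₁/(k₁+k₂) = 0.9390.
C_B = 0.9390·(C_{A0}−C_A) = 0.9390×0.7828 = 0.735 mol·L⁻¹.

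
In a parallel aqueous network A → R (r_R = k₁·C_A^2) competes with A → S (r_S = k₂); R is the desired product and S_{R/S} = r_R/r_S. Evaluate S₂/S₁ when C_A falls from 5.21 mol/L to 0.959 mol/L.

0.0339

S_{R/S} = (k₁/k₂)·C_A^2, so S₂/S₁ = (C_{A,2}/C_{A,1})^2.
= (0.959/5.21)^2 = (0.1841)^2 = 0.0339.
Selectivity toward R falls as C_A falls — high-concentration operation is favoured.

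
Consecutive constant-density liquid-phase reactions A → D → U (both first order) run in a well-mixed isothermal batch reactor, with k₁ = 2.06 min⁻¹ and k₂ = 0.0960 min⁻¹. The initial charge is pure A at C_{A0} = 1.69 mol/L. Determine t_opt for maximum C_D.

Setting dC_D/dt = 0 gives t_opt = ln(k₂/k₁)/(k₂−k₁).
= ln(0.0960/2.06)/(0.0960−2.06) = ln(0.04660)/-1.964 = -3.066/-1.964 = 1.56 min.

1.56 min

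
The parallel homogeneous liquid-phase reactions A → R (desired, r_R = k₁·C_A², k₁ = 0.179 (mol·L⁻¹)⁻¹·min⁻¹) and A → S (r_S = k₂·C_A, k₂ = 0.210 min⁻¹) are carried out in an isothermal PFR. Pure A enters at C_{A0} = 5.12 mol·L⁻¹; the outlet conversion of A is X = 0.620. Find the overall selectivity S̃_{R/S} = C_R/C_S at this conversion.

C_A = C_{A0}(1−X) = 1.946 mol·L⁻¹.
Along a PFR/batch, dC_S/dC_A = −r_S/(r_R+r_S) = −k₂/(k₂+k₁·C_A).
Integrating from C_{A0} to C_A: C_S = (0.210/0.179)·ln[(0.210+0.179·5.12)/(0.210+0.179·1.95)] = 1.173·ln(1.126/0.5583) = 0.8236 mol·L⁻¹.
Then C_R = (C_{A0}−C_A) − C_S = 3.174 − 0.8236 = 2.351 mol·L⁻¹.
S̃_{R/S} = C_R/C_S = 2.351/0.8236 = 2.85.

2.85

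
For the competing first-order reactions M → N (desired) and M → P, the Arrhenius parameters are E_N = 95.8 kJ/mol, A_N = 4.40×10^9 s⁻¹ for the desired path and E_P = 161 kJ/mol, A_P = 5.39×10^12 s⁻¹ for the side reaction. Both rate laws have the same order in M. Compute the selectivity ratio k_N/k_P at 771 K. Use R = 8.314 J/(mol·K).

k_N/k_P = (A_N/A_P)·exp[−(E_N−E_P)/(RT)] = (A_N/A_P)·exp[(E_P−E_N)/(RT)].
(E_P−E_N)/(RT) = (161−95.8)×10³/(8.314×771) = 65200/6410 = 10.17.
k_N/k_P = (4.40×10^9/5.39×10^12)·exp(10.17) = 8.163×10^-4 × 26146 = 21.3.

21.3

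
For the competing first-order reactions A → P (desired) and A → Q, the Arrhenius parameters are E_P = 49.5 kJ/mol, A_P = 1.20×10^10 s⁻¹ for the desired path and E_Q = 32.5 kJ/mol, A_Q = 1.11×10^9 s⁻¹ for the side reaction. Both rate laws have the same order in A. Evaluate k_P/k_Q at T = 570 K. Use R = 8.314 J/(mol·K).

k_P/k_Q = (A_P/A_Q)·exp[−(E_P−E_Q)/(RT)] = (A_P/A_Q)·exp[(E_Q−E_P)/(RT)].
(E_Q−E_P)/(RT) = (32.5−49.5)×10³/(8.314×570) = -17000/4739 = -3.587.
k_P/k_Q = (1.20×10^10/1.11×10^9)·exp(-3.587) = 10.81 × 0.02767 = 0.299.
Since E_P > E_Q, raising the temperature improves selectivity toward P.

0.299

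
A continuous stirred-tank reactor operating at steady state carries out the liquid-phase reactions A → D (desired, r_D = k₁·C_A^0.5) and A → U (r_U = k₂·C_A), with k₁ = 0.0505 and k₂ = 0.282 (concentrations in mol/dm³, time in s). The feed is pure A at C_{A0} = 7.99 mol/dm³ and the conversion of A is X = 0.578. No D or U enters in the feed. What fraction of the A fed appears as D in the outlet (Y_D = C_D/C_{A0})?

0.0514

Exit C_A = C_{A0}(1−X) = 7.99×0.422 = 3.372 mol/dm³.
In a CSTR the entire volume is at exit conditions, so r_D = 0.0505×3.372^0.5 = 0.09273 and r_U = 0.282×3.372 = 0.9508.
Fraction of consumed A going to D: r_D/(r_D+r_U) = 0.08886.
C_D = 0.08886·C_{A0}·X = 0.08886×7.99×0.578 = 0.410 mol/dm³; Y_D = C_D/C_{A0} = 0.0514.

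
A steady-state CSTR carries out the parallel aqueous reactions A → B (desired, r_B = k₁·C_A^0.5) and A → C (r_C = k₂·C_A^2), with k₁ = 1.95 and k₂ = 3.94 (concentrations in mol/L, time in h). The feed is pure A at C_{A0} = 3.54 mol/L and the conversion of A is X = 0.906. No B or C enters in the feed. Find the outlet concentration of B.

2.31 mol/L

Exit C_A = C_{A0}(1−X) = 3.54×0.0940 = 0.3328 mol/L.
A CSTR operates uniformly at the exit composition, giving r_B = 1.125 and r_C = 0.4363 (each k·C_A^n at C_A = 0.3328).
Fraction of consumed A going to B: r_B/(r_B+r_C) = 0.7205.
C_B = 0.7205·C_{A0}·X = 0.7205×3.54×0.906 = 2.31 mol/L.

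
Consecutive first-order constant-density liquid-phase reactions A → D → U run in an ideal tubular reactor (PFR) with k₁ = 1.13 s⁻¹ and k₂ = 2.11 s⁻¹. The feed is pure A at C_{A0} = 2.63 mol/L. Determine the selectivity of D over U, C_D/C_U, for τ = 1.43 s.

0.275

The intermediate concentration in a first-order A→B→C sequence is C_D = k₁C_{A0}(e^(−k₁τ) − e^(−k₂τ))/(k₂−k₁).
e^(−k₁τ) = e^(−1.13×1.43) = e^(−1.616) = 0.1987; e^(−k₂τ) = e^(−3.017) = 0.04893.
C_D = 1.13×2.63/(2.11−1.13) × (0.1987−0.04893) = 3.033×0.1498 = 0.4542 mol/L.
C_A = C_{A0}e^(−k₁τ) = 0.5226 mol/L, so C_U = C_{A0}−C_A−C_D = 1.653 mol/L; C_D/C_U = 0.275.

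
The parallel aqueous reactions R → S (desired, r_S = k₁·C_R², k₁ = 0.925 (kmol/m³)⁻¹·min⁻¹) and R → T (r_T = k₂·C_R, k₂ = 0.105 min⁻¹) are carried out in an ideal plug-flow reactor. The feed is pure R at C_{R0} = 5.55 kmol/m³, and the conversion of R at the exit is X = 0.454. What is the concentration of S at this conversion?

C_R = C_{R0}(1−X) = 3.030 kmol/m³.
Along a PFR/batch, dC_T/dC_R = −r_T/(r_S+r_T) = −k₂/(k₂+k₁·C_R).
Integrating from C_{R0} to C_R: C_T = (0.105/0.925)·ln[(0.105+0.925·5.55)/(0.105+0.925·3.03)] = 0.1135·ln(5.239/2.908) = 0.06681 kmol/m³.
Then C_S = (C_{R0}−C_R) − C_T = 2.520 − 0.06681 = 2.453 kmol/m³.

2.45 kmol/m³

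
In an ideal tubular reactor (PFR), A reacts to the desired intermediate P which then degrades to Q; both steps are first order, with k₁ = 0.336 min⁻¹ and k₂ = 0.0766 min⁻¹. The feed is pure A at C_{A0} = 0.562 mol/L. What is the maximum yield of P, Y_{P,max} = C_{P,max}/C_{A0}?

Evaluating C_P at τ_opt = ln(k₂/k₁)/(k₂−k₁) gives C_{P,max}/C_{A0} = (k₁/k₂)^[k₂/(k₂−k₁)].
= (0.336/0.0766)^(0.0766/(0.0766−0.336)) = (4.386)^(-0.2953) = 0.6462.

0.646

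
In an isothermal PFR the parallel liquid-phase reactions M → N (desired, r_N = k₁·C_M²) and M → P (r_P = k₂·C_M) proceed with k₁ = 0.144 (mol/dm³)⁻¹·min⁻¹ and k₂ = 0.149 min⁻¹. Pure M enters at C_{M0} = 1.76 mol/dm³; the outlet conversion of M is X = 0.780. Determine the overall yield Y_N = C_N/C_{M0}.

C_M = C_{M0}(1−X) = 0.3872 mol/dm³.
Along a PFR/batch, dC_P/dC_M = −r_P/(r_N+r_P) = −k₂/(k₂+k₁·C_M).
Integrating from C_{M0} to C_M: C_P = (0.149/0.144)·ln[(0.149+0.144·1.76)/(0.149+0.144·0.387)] = 1.035·ln(0.4024/0.2048) = 0.6992 mol/dm³.
Then C_N = (C_{M0}−C_M) − C_P = 1.373 − 0.6992 = 0.6736 mol/dm³.
Y_N = C_N/C_{M0} = 0.6736/1.76 = 0.383.

0.383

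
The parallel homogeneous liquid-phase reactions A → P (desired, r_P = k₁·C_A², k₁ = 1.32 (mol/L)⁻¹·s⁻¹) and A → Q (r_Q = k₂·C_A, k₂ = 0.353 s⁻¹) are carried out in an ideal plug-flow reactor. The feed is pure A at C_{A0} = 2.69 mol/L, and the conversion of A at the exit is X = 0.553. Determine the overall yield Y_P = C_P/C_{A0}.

0.483

C_A = C_{A0}(1−X) = 1.202 mol/L.
Along a PFR/batch, dC_Q/dC_A = −r_Q/(r_P+r_Q) = −k₂/(k₂+k₁·C_A).
Integrating from C_{A0} to C_A: C_Q = (0.353/1.32)·ln[(0.353+1.32·2.69)/(0.353+1.32·1.20)] = 0.2674·ln(3.904/1.940) = 0.1870 mol/L.
Then C_P = (C_{A0}−C_A) − C_Q = 1.488 − 0.1870 = 1.301 mol/L.
Y_P = C_P/C_{A0} = 1.301/2.69 = 0.483.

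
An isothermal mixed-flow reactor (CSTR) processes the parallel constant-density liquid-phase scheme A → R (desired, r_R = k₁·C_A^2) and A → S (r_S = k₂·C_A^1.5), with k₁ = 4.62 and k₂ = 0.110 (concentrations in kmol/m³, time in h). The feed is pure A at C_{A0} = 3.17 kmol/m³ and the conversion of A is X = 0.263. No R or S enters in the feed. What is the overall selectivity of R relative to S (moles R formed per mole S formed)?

Exit C_A = C_{A0}(1−X) = 3.17×0.737 = 2.336 kmol/m³.
Rates in a CSTR are evaluated at the outlet concentration: r_R = 4.62×2.336^2 = 25.22, r_S = 0.110×2.336^1.5 = 0.3928.
Overall selectivity = C_R/C_S = r_Rτ/(r_Sτ) = r_R/r_S = 64.2.

64.2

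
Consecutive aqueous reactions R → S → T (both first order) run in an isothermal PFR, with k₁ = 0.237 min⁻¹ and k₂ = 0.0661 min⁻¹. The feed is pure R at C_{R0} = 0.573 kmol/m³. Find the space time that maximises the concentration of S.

7.47 min

Setting dC_S/dτ = 0 gives τ_opt = ln(k₂/k₁)/(k₂−k₁).
= ln(0.0661/0.237)/(0.0661−0.237) = ln(0.2789)/-0.1709 = -1.277/-0.1709 = 7.47 min.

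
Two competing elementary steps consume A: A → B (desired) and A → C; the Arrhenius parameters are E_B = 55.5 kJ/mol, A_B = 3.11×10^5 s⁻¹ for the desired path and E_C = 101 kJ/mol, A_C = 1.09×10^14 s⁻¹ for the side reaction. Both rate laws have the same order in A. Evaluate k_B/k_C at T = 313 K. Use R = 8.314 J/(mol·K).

0.112

With equal orders, S_{B/C} = k_B/k_C = (A_B/A_C)·exp[(E_C−E_B)/(RT)].
(E_C−E_B)/(RT) = (101−55.5)×10³/(8.314×313) = 45500/2602 = 17.48.
k_B/k_C = (3.11×10^5/1.09×10^14)·exp(17.48) = 2.853×10^-9 × 3.922×10^7 = 0.112.
Since E_B < E_C, lowering the temperature improves selectivity toward B.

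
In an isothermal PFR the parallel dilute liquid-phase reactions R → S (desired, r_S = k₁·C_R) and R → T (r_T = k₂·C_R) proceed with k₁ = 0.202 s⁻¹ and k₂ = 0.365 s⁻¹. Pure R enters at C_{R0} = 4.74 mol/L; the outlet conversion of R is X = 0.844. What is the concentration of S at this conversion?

1.43 mol/L

C_R = C_{R0}(1−X) = 0.7394 mol/L.
Both paths are first order in R, so the instantaneous fraction to S is constant: dC_S/d(−C_R) = k₁/(k₁+k₂) = 0.3563.
C_S = 0.3563·(C_{R0}−C_R) = 0.3563×4.001 = 1.43 mol/L.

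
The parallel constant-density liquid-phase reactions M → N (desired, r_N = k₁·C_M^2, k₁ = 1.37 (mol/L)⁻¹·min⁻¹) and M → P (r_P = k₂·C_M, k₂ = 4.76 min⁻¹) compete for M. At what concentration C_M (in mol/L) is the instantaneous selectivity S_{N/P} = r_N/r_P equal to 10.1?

35.1 mol/L

S_{N/P} = (k₁/k₂)·C_M ⇒ C_M = S·k₂/k₁.
= 10.1×4.76/1.37 = 35.1 mol/L.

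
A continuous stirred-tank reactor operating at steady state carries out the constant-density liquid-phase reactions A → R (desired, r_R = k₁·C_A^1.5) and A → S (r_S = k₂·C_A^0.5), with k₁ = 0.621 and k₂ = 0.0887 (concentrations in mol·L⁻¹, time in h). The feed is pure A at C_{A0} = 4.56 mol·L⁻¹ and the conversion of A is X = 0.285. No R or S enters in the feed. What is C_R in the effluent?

Exit C_A = C_{A0}(1−X) = 4.56×0.715 = 3.260 mol·L⁻¹.
Rates in a CSTR are evaluated at the outlet concentration: r_R = 0.621×3.260^1.5 = 3.656, r_S = 0.0887×3.260^0.5 = 0.1602.
Fraction of consumed A going to R: r_R/(r_R+r_S) = 0.9580.
C_R = 0.9580·C_{A0}·X = 0.9580×4.56×0.285 = 1.25 mol·L⁻¹.

1.25 mol·L⁻¹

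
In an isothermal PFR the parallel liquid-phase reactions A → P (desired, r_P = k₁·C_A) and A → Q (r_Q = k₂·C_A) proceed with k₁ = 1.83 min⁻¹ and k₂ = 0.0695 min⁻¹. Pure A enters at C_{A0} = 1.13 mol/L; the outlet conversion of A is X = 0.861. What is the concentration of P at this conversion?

0.937 mol/L

C_A = C_{A0}(1−X) = 0.1571 mol/L.
Both paths are first order in A, so the instantaneous fraction to P is constant: dC_P/d(−C_A) = k₁/(k₁+k₂) = 0.9634.
C_P = 0.9634·(C_{A0}−C_A) = 0.9634×0.9729 = 0.937 mol/L.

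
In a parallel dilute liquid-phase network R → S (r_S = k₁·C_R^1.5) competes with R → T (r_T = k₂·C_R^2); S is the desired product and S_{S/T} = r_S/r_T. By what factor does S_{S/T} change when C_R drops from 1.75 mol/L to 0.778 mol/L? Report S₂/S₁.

1.50

S_{S/T} = (k₁/k₂)·C_R^-0.5, so S₂/S₁ = (C_{R,2}/C_{R,1})^-0.5.
= (0.778/1.75)^(-0.5) = (0.4446)^(-0.5) = 1.50.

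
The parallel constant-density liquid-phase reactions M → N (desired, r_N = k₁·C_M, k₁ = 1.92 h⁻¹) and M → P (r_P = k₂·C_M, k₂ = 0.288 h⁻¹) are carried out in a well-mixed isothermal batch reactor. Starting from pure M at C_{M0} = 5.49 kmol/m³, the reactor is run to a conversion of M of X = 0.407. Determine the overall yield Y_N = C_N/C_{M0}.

0.354

C_M = C_{M0}(1−X) = 3.256 kmol/m³.
Both paths are first order in M, so the instantaneous fraction to N is constant: dC_N/d(−C_M) = k₁/(k₁+k₂) = 0.8696.
C_N = 0.8696·(C_{M0}−C_M) = 0.8696×2.234 = 1.94 kmol/m³.
Y_N = C_N/C_{M0} = 1.943/5.49 = 0.354.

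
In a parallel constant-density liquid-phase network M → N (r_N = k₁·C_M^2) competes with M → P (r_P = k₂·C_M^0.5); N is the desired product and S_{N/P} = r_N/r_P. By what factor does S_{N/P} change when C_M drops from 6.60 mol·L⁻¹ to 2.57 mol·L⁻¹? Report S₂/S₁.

0.243

S_{N/P} = (k₁/k₂)·C_M^1.5, so S₂/S₁ = (C_{M,2}/C_{M,1})^1.5.
= (2.57/6.60)^1.5 = (0.3894)^1.5 = 0.243.
Selectivity toward N falls as C_M falls — high-concentration operation is favoured.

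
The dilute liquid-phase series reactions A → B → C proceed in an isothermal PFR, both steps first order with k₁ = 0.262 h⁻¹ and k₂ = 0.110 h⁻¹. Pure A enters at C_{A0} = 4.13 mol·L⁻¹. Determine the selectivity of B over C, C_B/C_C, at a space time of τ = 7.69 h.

For first-order series with pure A initially, C_B(τ) = k₁C_{A0}/(k₂−k₁)·(e^(−k₁τ) − e^(−k₂τ)).
e^(−k₁τ) = e^(−0.262×7.69) = e^(−2.015) = 0.1333; e^(−k₂τ) = e^(−0.8459) = 0.4292.
C_B = 0.262×4.13/(0.110−0.262) × (0.1333−0.4292) = (-7.119)×(-0.2958) = 2.106 mol·L⁻¹.
C_A = C_{A0}e^(−k₁τ) = 0.5507 mol·L⁻¹, so C_C = C_{A0}−C_A−C_B = 1.473 mol·L⁻¹; C_B/C_C = 1.43.

1.43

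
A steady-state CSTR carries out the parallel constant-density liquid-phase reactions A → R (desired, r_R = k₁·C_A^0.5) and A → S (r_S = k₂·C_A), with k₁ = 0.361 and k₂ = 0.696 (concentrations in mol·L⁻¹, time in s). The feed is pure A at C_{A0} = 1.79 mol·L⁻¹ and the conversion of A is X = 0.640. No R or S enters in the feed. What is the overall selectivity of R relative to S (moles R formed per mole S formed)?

0.646

Exit C_A = C_{A0}(1−X) = 1.79×0.360 = 0.6444 mol·L⁻¹.
Rates in a CSTR are evaluated at the outlet concentration: r_R = 0.361×0.6444^0.5 = 0.2898, r_S = 0.696×0.6444 = 0.4485.
Overall selectivity = C_R/C_S = r_Rτ/(r_Sτ) = r_R/r_S = 0.646.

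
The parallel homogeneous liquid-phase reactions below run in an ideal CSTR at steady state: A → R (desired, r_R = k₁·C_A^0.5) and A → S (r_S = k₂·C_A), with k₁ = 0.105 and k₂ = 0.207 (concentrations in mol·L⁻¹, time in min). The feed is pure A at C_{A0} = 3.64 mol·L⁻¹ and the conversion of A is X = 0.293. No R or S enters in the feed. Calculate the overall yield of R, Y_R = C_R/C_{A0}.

Exit C_A = C_{A0}(1−X) = 3.64×0.707 = 2.573 mol·L⁻¹.
Rates in a CSTR are evaluated at the outlet concentration: r_R = 0.105×2.573^0.5 = 0.1684, r_S = 0.207×2.573 = 0.5327.
Fraction of consumed A going to R: r_R/(r_R+r_S) = 0.2402.
C_R = 0.2402·C_{A0}·X = 0.2402×3.64×0.293 = 0.256 mol·L⁻¹; Y_R = C_R/C_{A0} = 0.0704.

0.0704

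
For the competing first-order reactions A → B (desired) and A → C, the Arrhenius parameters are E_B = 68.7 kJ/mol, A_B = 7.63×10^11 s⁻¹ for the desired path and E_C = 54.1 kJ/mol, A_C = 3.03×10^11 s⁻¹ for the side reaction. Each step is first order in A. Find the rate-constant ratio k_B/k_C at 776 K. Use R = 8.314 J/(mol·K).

Since both paths have the same order in A, the concentration cancels and S_{B/C} = k_B/k_C = (A_B/A_C)·exp[(E_C−E_B)/(RT)].
(E_C−E_B)/(RT) = (54.1−68.7)×10³/(8.314×776) = -14600/6452 = -2.263.
k_B/k_C = (7.63×10^11/3.03×10^11)·exp(-2.263) = 2.518 × 0.1040 = 0.262.
Since E_B > E_C, raising the temperature improves selectivity toward B.

0.262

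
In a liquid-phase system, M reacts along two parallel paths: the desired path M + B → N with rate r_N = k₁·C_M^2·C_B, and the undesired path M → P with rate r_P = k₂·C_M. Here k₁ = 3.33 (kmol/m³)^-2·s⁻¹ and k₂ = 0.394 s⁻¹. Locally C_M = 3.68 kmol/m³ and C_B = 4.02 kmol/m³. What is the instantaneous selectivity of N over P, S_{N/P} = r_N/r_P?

S_{N/P} = r_N/r_P = (k₁·C_M^2·C_B)/(k₂·C_M) = (k₁/k₂)·C_M·C_B.
= (3.33×3.680^2×4.020) / (0.394×3.680) = 181.3/1.450 = 125.

125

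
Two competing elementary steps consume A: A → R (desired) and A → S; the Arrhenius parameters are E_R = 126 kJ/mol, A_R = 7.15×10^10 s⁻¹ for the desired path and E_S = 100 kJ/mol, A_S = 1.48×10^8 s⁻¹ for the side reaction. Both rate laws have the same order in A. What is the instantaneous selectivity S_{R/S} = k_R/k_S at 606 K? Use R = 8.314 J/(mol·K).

With equal orders, S_{R/S} = k_R/k_S = (A_R/A_S)·exp[(E_S−E_R)/(RT)].
(E_S−E_R)/(RT) = (100−126)×10³/(8.314×606) = -26000/5038 = -5.160.
k_R/k_S = (7.15×10^10/1.48×10^8)·exp(-5.160) = 483.1 × 0.005739 = 2.77.

2.77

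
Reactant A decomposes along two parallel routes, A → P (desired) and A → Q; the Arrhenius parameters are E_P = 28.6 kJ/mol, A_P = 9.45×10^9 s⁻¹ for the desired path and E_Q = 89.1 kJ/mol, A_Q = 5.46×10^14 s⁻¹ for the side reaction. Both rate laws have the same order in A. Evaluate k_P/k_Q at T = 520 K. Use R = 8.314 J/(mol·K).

20.7

With equal orders, S_{P/Q} = k_P/k_Q = (A_P/A_Q)·exp[(E_Q−E_P)/(RT)].
(E_Q−E_P)/(RT) = (89.1−28.6)×10³/(8.314×520) = 60500/4323 = 13.99.
k_P/k_Q = (9.45×10^9/5.46×10^14)·exp(13.99) = 1.731×10^-5 × 1.195×10^6 = 20.7.
Since E_P < E_Q, lowering the temperature improves selectivity toward P.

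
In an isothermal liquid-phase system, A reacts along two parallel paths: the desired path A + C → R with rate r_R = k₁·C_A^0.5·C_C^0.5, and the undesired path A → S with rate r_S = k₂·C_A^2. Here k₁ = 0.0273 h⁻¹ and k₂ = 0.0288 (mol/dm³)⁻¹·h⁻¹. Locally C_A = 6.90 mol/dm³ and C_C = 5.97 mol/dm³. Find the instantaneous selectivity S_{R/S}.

S_{R/S} = r_R/r_S = (k₁·C_A^0.5·C_C^0.5)/(k₂·C_A^2) = (k₁/k₂)·C_A^-1.5·C_C^0.5.
= (0.0273×6.900^0.5×5.970^0.5) / (0.0288×6.900^2) = 0.1752/1.371 = 0.128.

0.128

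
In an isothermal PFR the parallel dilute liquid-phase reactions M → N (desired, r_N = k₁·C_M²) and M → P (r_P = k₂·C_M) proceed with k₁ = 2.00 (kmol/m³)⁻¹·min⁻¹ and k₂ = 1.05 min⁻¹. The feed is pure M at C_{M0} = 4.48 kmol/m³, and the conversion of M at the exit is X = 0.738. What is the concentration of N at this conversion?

C_M = C_{M0}(1−X) = 1.174 kmol/m³.
Along a PFR/batch, dC_P/dC_M = −r_P/(r_N+r_P) = −k₂/(k₂+k₁·C_M).
Integrating from C_{M0} to C_M: C_P = (1.05/2.00)·ln[(1.05+2.00·4.48)/(1.05+2.00·1.17)] = 0.5250·ln(10.01/3.398) = 0.5673 kmol/m³.
Then C_N = (C_{M0}−C_M) − C_P = 3.306 − 0.5673 = 2.739 kmol/m³.

2.74 kmol/m³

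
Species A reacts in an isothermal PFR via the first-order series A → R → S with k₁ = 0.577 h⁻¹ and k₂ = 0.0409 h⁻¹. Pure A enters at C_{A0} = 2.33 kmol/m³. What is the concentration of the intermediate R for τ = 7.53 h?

Solving the coupled first-order balances gives C_R(τ) = [k₁/(k₂−k₁)]·C_{A0}·(e^(−k₁τ) − e^(−k₂τ)).
e^(−k₁τ) = e^(−0.577×7.53) = e^(−4.345) = 0.01297; e^(−k₂τ) = e^(−0.3080) = 0.7349.
C_R = 0.577×2.33/(0.0409−0.577) × (0.01297−0.7349) = (-2.508)×(-0.7220) = 1.810 kmol/m³.

1.81 kmol/m³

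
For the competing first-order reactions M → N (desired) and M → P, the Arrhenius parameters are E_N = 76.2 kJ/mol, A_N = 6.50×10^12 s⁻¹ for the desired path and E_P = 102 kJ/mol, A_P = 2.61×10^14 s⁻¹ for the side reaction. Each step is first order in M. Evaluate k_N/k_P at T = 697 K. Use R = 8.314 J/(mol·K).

Since both paths have the same order in M, the concentration cancels and S_{N/P} = k_N/k_P = (A_N/A_P)·exp[(E_P−E_N)/(RT)].
(E_P−E_N)/(RT) = (102−76.2)×10³/(8.314×697) = 25800/5795 = 4.452.
k_N/k_P = (6.50×10^12/2.61×10^14)·exp(4.452) = 0.02490 × 85.82 = 2.14.
Since E_N < E_P, lowering the temperature improves selectivity toward N.

2.14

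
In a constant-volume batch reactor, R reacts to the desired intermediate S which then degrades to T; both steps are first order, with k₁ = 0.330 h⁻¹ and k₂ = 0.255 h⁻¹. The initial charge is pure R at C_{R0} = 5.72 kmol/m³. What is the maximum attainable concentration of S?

2.38 kmol/m³

Evaluating C_S at t_opt = ln(k₂/k₁)/(k₂−k₁) gives C_{S,max}/C_{R0} = (k₁/k₂)^[k₂/(k₂−k₁)].
= (0.330/0.255)^(0.255/(0.255−0.330)) = (1.294)^(-3.400) = 0.4162.
C_{S,max} = 0.4162×5.72 = 2.38 kmol/m³.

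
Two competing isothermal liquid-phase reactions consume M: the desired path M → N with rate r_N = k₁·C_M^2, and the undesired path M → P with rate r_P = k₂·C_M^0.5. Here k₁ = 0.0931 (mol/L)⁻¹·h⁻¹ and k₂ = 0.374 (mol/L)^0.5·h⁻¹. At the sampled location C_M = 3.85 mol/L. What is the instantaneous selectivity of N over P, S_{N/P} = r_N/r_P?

1.88

S_{N/P} = r_N/r_P = (k₁·C_M^2)/(k₂·C_M^0.5) = (k₁/k₂)·C_M^1.5.
= (0.0931×3.850^2) / (0.374×3.850^0.5) = 1.380/0.7338 = 1.88.
Since the desired path is higher order in M, keeping C_M high (PFR or concentrated feed) favours N.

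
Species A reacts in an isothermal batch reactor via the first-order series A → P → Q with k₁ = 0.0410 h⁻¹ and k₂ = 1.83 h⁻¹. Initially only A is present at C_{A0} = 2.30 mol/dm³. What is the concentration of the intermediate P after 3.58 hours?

0.0454 mol/dm³

The intermediate concentration in a first-order A→B→C sequence is C_P = k₁C_{A0}(e^(−k₁t) − e^(−k₂t))/(k₂−k₁).
e^(−k₁t) = e^(−0.0410×3.58) = e^(−0.1468) = 0.8635; e^(−k₂t) = e^(−6.551) = 0.001428.
C_P = 0.0410×2.30/(1.83−0.0410) × (0.8635−0.001428) = 0.05271×0.8621 = 0.04544 mol/dm³.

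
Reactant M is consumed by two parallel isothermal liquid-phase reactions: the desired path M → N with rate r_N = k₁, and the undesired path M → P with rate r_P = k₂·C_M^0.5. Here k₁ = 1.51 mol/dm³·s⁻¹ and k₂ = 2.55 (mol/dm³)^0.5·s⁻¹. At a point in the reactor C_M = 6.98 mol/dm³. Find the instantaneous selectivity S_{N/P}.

S_{N/P} = r_N/r_P = (k₁)/(k₂·C_M^0.5) = (k₁/k₂)·C_M^-0.5.
= (1.51) / (2.55×6.980^0.5) = 1.510/6.737 = 0.224.
The undesired path is higher order in M, so low C_M (CSTR or dilute feed) favours N.

0.224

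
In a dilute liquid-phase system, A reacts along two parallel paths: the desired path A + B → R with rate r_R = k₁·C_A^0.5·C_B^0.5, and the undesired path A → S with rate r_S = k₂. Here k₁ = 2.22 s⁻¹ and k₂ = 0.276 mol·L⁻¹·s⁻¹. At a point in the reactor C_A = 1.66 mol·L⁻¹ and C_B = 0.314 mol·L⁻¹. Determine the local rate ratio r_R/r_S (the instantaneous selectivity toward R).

S_{R/S} = r_R/r_S = (k₁·C_A^0.5·C_B^0.5)/(k₂) = (k₁/k₂)·C_A^0.5·C_B^0.5.
= (2.22×1.660^0.5×0.3140^0.5) / (0.276) = 1.603/0.2760 = 5.81.
Since the desired path is higher order in A, keeping C_A high (PFR or concentrated feed) favours R.

5.81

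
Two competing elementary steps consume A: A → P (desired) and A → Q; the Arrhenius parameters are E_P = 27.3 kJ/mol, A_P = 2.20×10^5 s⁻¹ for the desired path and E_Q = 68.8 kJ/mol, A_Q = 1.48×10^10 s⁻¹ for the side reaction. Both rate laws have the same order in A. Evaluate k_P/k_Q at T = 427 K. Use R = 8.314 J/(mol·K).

With equal orders, S_{P/Q} = k_P/k_Q = (A_P/A_Q)·exp[(E_Q−E_P)/(RT)].
(E_Q−E_P)/(RT) = (68.8−27.3)×10³/(8.314×427) = 41500/3550 = 11.69.
k_P/k_Q = (2.20×10^5/1.48×10^10)·exp(11.69) = 1.486×10^-5 × 1.194×10^5 = 1.77.

1.77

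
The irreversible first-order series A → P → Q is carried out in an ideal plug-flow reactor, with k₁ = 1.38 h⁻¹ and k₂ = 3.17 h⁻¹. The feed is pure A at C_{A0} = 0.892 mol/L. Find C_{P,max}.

At the optimum, C_{P,max}/C_{A0} = (k₁/k₂)^[k₂/(k₂−k₁)].
= (1.38/3.17)^(3.17/(3.17−1.38)) = (0.4353)^(1.771) = 0.2293.
C_{P,max} = 0.2293×0.892 = 0.205 mol/L.

0.205 mol/L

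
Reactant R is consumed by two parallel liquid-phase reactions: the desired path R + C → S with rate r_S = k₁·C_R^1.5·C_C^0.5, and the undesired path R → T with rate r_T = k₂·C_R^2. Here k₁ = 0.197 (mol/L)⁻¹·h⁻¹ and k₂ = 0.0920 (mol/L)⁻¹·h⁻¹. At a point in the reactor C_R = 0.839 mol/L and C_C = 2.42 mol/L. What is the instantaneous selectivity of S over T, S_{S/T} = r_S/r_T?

3.64

S_{S/T} = r_S/r_T = (k₁·C_R^1.5·C_C^0.5)/(k₂·C_R^2) = (k₁/k₂)·C_R^-0.5·C_C^0.5.
= (0.197×0.8390^1.5×2.420^0.5) / (0.0920×0.8390^2) = 0.2355/0.06476 = 3.64.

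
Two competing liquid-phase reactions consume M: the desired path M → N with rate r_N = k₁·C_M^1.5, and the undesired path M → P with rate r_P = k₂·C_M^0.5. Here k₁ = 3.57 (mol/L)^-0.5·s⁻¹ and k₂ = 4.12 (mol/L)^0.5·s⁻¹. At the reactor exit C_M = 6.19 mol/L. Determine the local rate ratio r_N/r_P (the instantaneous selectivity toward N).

5.36

S_{N/P} = r_N/r_P = (k₁·C_M^1.5)/(k₂·C_M^0.5) = (k₁/k₂)·C_M.
= (3.57×6.190^1.5) / (4.12×6.190^0.5) = 54.98/10.25 = 5.36.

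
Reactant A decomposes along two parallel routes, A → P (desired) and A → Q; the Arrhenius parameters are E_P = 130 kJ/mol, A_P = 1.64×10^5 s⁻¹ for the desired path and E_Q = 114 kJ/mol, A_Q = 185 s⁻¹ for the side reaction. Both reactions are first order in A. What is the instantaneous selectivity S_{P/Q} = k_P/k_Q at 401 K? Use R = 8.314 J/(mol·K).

7.30

Since both paths have the same order in A, the concentration cancels and S_{P/Q} = k_P/k_Q = (A_P/A_Q)·exp[(E_Q−E_P)/(RT)].
(E_Q−E_P)/(RT) = (114−130)×10³/(8.314×401) = -16000/3334 = -4.799.
k_P/k_Q = (1.64×10^5/185)·exp(-4.799) = 886.5 × 0.008237 = 7.30.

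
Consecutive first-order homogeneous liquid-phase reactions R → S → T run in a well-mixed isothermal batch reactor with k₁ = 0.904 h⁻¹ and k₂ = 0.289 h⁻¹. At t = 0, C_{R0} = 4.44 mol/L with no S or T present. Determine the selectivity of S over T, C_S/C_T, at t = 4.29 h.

For first-order series with pure R initially, C_S(t) = k₁C_{R0}/(k₂−k₁)·(e^(−k₁t) − e^(−k₂t)).
e^(−k₁t) = e^(−0.904×4.29) = e^(−3.878) = 0.02069; e^(−k₂t) = e^(−1.240) = 0.2894.
C_S = 0.904×4.44/(0.289−0.904) × (0.02069−0.2894) = (-6.526)×(-0.2688) = 1.754 mol/L.
C_R = C_{R0}e^(−k₁t) = 0.09186 mol/L, so C_T = C_{R0}−C_R−C_S = 2.594 mol/L; C_S/C_T = 0.676.

0.676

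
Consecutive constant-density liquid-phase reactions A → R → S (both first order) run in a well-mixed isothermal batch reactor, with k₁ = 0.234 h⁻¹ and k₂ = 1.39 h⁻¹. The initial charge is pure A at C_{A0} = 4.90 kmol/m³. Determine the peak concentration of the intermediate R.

For a first-order series the maximum intermediate yield is C_{R,max}/C_{A0} = (k₁/k₂)^[k₂/(k₂−k₁)].
= (0.234/1.39)^(1.39/(1.39−0.234)) = (0.1683)^(1.202) = 0.1174.
C_{R,max} = 0.1174×4.90 = 0.575 kmol/m³.

0.575 kmol/m³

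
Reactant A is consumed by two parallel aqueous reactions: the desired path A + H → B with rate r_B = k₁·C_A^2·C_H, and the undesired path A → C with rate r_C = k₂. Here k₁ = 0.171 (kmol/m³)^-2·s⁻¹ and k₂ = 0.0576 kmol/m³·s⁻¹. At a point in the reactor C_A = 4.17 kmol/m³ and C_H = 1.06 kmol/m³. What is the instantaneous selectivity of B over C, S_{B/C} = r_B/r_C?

54.7

S_{B/C} = r_B/r_C = (k₁·C_A^2·C_H)/(k₂) = (k₁/k₂)·C_A^2·C_H.
= (0.171×4.170^2×1.060) / (0.0576) = 3.152/0.05760 = 54.7.
Since the desired path is higher order in A, keeping C_A high (PFR or concentrated feed) favours B.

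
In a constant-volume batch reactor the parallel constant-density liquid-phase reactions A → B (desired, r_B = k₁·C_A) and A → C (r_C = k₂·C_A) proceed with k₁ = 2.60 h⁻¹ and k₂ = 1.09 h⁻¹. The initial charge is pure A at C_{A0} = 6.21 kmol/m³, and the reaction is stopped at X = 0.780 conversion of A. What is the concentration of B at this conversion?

3.41 kmol/m³

C_A = C_{A0}(1−X) = 1.366 kmol/m³.
Both paths are first order in A, so the instantaneous fraction to B is constant: dC_B/d(−C_A) = k₁/(k₁+k₂) = 0.7046.
C_B = 0.7046·(C_{A0}−C_A) = 0.7046×4.844 = 3.41 kmol/m³.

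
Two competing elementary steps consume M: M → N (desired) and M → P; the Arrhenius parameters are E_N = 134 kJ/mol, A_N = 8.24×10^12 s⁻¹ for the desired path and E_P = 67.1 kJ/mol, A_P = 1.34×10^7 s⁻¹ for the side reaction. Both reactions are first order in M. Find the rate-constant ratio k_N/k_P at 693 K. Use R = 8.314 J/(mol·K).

5.57

k_N/k_P = (A_N/A_P)·exp[−(E_N−E_P)/(RT)] = (A_N/A_P)·exp[(E_P−E_N)/(RT)].
(E_P−E_N)/(RT) = (67.1−134)×10³/(8.314×693) = -66900/5762 = -11.61.
k_N/k_P = (8.24×10^12/1.34×10^7)·exp(-11.61) = 6.149×10^5 × 9.063×10^-6 = 5.57.
Since E_N > E_P, raising the temperature improves selectivity toward N.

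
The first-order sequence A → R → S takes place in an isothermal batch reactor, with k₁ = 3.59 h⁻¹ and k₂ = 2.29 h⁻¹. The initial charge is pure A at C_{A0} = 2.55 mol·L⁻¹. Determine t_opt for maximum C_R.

Setting dC_R/dt = 0 gives t_opt = ln(k₂/k₁)/(k₂−k₁).
= ln(2.29/3.59)/(2.29−3.59) = ln(0.6379)/-1.300 = -0.4496/-1.300 = 0.346 h.

0.346 h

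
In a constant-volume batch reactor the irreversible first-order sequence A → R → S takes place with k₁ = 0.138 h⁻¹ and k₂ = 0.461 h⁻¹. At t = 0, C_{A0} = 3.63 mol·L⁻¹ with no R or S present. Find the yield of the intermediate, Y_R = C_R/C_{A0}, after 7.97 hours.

0.131

Solving the coupled first-order balances gives C_R(t) = [k₁/(k₂−k₁)]·C_{A0}·(e^(−k₁t) − e^(−k₂t)).
e^(−k₁t) = e^(−0.138×7.97) = e^(−1.100) = 0.3329; e^(−k₂t) = e^(−3.674) = 0.02537.
C_R = 0.138×3.63/(0.461−0.138) × (0.3329−0.02537) = 1.551×0.3075 = 0.4770 mol·L⁻¹.
Y_R = C_R/C_{A0} = 0.4770/3.63 = 0.131.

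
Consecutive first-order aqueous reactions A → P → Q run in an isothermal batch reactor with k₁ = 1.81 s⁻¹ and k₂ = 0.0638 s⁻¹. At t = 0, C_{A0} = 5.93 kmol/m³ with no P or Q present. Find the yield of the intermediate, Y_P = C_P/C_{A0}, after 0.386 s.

The intermediate concentration in a first-order A→B→C sequence is C_P = k₁C_{A0}(e^(−k₁t) − e^(−k₂t))/(k₂−k₁).
e^(−k₁t) = e^(−1.81×0.386) = e^(−0.6987) = 0.4973; e^(−k₂t) = e^(−0.02463) = 0.9757.
C_P = 1.81×5.93/(0.0638−1.81) × (0.4973−0.9757) = (-6.147)×(-0.4784) = 2.941 kmol/m³.
Y_P = C_P/C_{A0} = 2.941/5.93 = 0.496.

0.496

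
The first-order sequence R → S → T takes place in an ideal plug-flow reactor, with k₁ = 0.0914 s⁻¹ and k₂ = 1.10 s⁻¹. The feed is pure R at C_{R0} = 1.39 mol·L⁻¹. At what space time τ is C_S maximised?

For first-order series the maximum of C_S occurs at τ_opt = ln(k₂/k₁)/(k₂−k₁).
= ln(1.10/0.0914)/(1.10−0.0914) = ln(12.04)/1.009 = 2.488/1.009 = 2.47 s.

2.47 s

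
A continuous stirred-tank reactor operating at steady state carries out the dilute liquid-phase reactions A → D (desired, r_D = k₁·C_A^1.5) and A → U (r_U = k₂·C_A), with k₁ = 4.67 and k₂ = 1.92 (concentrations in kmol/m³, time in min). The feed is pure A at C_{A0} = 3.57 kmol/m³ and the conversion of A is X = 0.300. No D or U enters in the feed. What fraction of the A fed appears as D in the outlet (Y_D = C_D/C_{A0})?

Exit C_A = C_{A0}(1−X) = 3.57×0.700 = 2.499 kmol/m³.
Rates in a CSTR are evaluated at the outlet concentration: r_D = 4.67×2.499^1.5 = 18.45, r_U = 1.92×2.499 = 4.798.
Fraction of consumed A going to D: r_D/(r_D+r_U) = 0.7936.
C_D = 0.7936·C_{A0}·X = 0.7936×3.57×0.300 = 0.850 kmol/m³; Y_D = C_D/C_{A0} = 0.238.

0.238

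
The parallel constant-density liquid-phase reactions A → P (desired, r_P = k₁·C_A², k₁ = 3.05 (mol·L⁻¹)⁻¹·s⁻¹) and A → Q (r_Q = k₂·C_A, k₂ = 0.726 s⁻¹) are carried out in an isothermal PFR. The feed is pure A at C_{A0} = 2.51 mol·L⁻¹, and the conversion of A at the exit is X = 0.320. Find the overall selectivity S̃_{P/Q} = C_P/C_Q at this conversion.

8.76

C_A = C_{A0}(1−X) = 1.707 mol·L⁻¹.
Along a PFR/batch, dC_Q/dC_A = −r_Q/(r_P+r_Q) = −k₂/(k₂+k₁·C_A).
Integrating from C_{A0} to C_A: C_Q = (0.726/3.05)·ln[(0.726+3.05·2.51)/(0.726+3.05·1.71)] = 0.2380·ln(8.381/5.932) = 0.08229 mol·L⁻¹.
Then C_P = (C_{A0}−C_A) − C_Q = 0.8032 − 0.08229 = 0.7209 mol·L⁻¹.
S̃_{P/Q} = C_P/C_Q = 0.7209/0.08229 = 8.76.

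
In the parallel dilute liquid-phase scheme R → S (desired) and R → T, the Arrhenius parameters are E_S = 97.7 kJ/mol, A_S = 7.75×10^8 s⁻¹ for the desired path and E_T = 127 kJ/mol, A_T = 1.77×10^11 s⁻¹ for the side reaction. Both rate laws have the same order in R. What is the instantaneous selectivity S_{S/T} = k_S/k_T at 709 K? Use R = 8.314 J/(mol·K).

0.631

k_S/k_T = (A_S/A_T)·exp[−(E_S−E_T)/(RT)] = (A_S/A_T)·exp[(E_T−E_S)/(RT)].
(E_T−E_S)/(RT) = (127−97.7)×10³/(8.314×709) = 29300/5895 = 4.971.
k_S/k_T = (7.75×10^8/1.77×10^11)·exp(4.971) = 0.004379 × 144.1 = 0.631.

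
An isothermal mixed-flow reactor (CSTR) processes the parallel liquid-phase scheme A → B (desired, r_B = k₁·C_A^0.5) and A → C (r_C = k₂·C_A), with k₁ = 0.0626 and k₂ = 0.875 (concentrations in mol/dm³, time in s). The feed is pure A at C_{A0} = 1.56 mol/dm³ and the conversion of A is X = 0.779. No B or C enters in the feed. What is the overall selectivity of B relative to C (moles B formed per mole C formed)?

Exit C_A = C_{A0}(1−X) = 1.56×0.221 = 0.3448 mol/dm³.
Rates in a CSTR are evaluated at the outlet concentration: r_B = 0.0626×0.3448^0.5 = 0.03676, r_C = 0.875×0.3448 = 0.3017.
Overall selectivity = C_B/C_C = r_Bτ/(r_Cτ) = r_B/r_C = 0.122.

0.122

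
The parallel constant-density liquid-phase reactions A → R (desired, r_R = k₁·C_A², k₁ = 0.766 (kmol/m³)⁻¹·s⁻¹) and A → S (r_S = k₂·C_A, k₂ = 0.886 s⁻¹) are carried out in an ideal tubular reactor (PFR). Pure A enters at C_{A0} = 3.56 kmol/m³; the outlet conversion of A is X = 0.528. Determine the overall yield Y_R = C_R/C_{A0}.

C_A = C_{A0}(1−X) = 1.680 kmol/m³.
Along a PFR/batch, dC_S/dC_A = −r_S/(r_R+r_S) = −k₂/(k₂+k₁·C_A).
Integrating from C_{A0} to C_A: C_S = (0.886/0.766)·ln[(0.886+0.766·3.56)/(0.886+0.766·1.68)] = 1.157·ln(3.613/2.173) = 0.5880 kmol/m³.
Then C_R = (C_{A0}−C_A) − C_S = 1.880 − 0.5880 = 1.292 kmol/m³.
Y_R = C_R/C_{A0} = 1.292/3.56 = 0.363.

0.363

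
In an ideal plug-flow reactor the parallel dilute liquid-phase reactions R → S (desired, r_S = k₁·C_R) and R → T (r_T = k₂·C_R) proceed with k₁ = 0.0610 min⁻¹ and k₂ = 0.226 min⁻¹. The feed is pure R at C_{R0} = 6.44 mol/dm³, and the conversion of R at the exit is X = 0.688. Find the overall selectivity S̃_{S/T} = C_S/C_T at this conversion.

C_R = C_{R0}(1−X) = 2.009 mol/dm³.
Both paths are first order in R, so the instantaneous fraction to S is constant: dC_S/d(−C_R) = k₁/(k₁+k₂) = 0.2125.
C_S = 0.2125·(C_{R0}−C_R) = 0.2125×4.431 = 0.942 mol/dm³.
C_T = (C_{R0}−C_R)−C_S = 3.489 mol/dm³; S̃_{S/T} = 0.9417/3.489 = 0.270.

0.270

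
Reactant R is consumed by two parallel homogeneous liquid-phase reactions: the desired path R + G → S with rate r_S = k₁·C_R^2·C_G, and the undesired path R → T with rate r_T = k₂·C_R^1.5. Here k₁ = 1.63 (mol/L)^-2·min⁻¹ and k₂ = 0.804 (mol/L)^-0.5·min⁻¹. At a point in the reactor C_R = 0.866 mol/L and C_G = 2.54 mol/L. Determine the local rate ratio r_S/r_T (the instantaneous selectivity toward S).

4.79

S_{S/T} = r_S/r_T = (k₁·C_R^2·C_G)/(k₂·C_R^1.5) = (k₁/k₂)·C_R^0.5·C_G.
= (1.63×0.8660^2×2.540) / (0.804×0.8660^1.5) = 3.105/0.6479 = 4.79.
Since the desired path is higher order in R, keeping C_R high (PFR or concentrated feed) favours S.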